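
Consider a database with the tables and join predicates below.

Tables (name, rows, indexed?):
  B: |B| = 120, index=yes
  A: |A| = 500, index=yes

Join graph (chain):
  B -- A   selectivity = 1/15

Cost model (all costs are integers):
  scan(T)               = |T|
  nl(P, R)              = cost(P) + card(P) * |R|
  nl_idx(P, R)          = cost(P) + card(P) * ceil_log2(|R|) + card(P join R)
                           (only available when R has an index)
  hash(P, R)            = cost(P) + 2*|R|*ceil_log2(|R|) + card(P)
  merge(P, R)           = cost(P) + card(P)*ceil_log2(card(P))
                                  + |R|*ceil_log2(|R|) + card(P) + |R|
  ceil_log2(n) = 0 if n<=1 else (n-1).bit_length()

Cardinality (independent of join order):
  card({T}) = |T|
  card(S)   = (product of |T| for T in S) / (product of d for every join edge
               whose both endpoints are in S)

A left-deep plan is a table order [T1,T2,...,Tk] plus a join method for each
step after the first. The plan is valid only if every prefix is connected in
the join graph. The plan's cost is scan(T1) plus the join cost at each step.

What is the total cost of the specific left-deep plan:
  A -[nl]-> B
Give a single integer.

step 1: scan A: cost=500, card=500
step 2: join B via nl
    card(P join B) = 500*120/(15) = 4000
    cost = 500 + 500*120 = 60500

60500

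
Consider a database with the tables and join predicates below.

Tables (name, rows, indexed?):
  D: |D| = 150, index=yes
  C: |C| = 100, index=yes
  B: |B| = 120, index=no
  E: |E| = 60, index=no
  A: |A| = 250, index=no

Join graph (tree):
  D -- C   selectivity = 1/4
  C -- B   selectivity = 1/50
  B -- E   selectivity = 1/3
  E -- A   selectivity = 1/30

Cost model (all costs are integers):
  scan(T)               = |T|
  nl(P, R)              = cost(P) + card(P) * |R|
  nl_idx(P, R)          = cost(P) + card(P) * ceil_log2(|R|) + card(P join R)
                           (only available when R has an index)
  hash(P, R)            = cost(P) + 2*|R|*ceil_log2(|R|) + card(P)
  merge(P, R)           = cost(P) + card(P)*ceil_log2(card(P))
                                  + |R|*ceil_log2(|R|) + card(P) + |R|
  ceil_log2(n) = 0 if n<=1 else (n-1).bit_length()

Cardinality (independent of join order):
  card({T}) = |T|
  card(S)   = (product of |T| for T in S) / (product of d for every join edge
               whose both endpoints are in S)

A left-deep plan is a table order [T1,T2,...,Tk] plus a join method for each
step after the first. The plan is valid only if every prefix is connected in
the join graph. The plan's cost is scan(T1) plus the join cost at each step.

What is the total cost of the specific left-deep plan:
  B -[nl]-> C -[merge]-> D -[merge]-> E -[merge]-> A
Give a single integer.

3573300

step 1: scan B: cost=120, card=120
step 2: join C via nl
    card(P join C) = 120*100/(50) = 240
    cost = 120 + 120*100 = 12120
step 3: join D via merge
    card(P join D) = 240*150/(4) = 9000
    cost = 12120 + 240*8 + 150*8 + 240 + 150 = 15630
step 4: join E via merge
    card(P join E) = 9000*60/(3) = 180000
    cost = 15630 + 9000*14 + 60*6 + 9000 + 60 = 151050
step 5: join A via merge
    card(P join A) = 180000*250/(30) = 1500000
    cost = 151050 + 180000*18 + 250*8 + 180000 + 250 = 3573300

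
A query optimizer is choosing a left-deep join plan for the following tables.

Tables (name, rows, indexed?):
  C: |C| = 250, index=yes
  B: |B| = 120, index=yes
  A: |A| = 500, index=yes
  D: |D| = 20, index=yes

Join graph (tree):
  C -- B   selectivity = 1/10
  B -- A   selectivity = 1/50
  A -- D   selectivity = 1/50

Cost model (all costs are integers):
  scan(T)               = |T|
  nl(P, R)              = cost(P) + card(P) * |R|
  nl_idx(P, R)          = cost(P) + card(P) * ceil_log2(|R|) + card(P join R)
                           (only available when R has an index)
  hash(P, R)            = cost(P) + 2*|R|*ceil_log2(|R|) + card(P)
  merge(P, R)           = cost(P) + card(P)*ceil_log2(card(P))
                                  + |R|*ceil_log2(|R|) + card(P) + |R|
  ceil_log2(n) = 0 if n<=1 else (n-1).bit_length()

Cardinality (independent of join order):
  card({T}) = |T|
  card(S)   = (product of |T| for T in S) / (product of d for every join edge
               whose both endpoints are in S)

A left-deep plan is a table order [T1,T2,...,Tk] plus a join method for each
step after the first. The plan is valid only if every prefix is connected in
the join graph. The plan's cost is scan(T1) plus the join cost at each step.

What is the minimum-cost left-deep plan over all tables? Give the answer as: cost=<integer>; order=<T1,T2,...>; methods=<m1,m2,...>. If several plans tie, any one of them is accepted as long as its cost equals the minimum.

cost=6760; order=D,A,B,C; methods=nl_idx,hash,hash

Selinger DP (subsets sized 1..n):
  {C}: scan cost=250, card=250
  {B}: scan cost=120, card=120
  {A}: scan cost=500, card=500
  {D}: scan cost=20, card=20
  {BC}: card=3000; try (B,hash)→2180, (C,merge)→3330, (B,merge)→3460, (C,nl_idx)→4080, (C,hash)→4240, (B,nl_idx)→5000 …(+2); best=2180 via (B,hash)
  {AB}: card=1200; try (A,nl_idx)→2400, (B,hash)→2680, (B,nl_idx)→5200, (A,merge)→6080, (B,merge)→6460, (A,hash)→9240 …(+2); best=2400 via (A,nl_idx)
  {AD}: card=200; try (A,nl_idx)→400, (D,hash)→1200, (D,nl_idx)→3200, (A,merge)→5140, (D,merge)→5620, (A,hash)→9040 …(+2); best=400 via (A,nl_idx)
  {ABC}: card=30000; try (C,hash)→7600, (A,hash)→14180, (C,merge)→19050, (C,nl_idx)→42000, (A,merge)→46180, (A,nl_idx)→59180 …(+2); best=7600 via (C,hash)
  {ABD}: card=480; try (B,hash)→2280, (B,nl_idx)→2280, (B,merge)→3160, (D,hash)→3800, (D,nl_idx)→8880, (D,merge)→16920 …(+2); best=2280 via (B,hash)
  {ABCD}: card=12000; try (C,hash)→6760, (C,merge)→9330, (C,nl_idx)→18120, (D,hash)→37800, (C,nl)→122280, (D,nl_idx)→169600 …(+2); best=6760 via (C,hash)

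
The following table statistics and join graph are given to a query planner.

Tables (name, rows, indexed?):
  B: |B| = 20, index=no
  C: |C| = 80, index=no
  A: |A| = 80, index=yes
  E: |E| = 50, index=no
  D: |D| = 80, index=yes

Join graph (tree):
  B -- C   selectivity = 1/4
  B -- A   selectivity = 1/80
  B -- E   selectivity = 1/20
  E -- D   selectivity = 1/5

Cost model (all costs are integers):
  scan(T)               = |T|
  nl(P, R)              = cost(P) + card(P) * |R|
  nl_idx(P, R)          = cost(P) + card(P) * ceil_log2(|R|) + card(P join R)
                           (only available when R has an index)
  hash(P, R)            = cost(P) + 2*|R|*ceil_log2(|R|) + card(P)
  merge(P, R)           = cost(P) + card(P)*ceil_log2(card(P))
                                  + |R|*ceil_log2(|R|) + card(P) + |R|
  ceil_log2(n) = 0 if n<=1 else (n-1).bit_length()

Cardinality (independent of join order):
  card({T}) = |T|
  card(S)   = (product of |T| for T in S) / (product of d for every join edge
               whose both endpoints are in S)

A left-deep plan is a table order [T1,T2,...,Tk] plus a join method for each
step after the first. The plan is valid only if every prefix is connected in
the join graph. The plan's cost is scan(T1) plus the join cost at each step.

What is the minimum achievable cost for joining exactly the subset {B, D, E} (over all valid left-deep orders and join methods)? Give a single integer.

1290

Selinger DP over subsets of {B,D,E}:
  {B}: scan cost=20, card=20
  {E}: scan cost=50, card=50
  {D}: scan cost=80, card=80
  {BE}: card=50; try (B,hash)→300, (E,merge)→490, (B,merge)→520, (E,hash)→640, (E,nl)→1020, (B,nl)→1050; best=300 via (B,hash)
  {DE}: card=800; try (E,hash)→760, (D,merge)→1040, (E,merge)→1070, (D,nl_idx)→1200, (D,hash)→1220, (D,nl)→4050 …(+1); best=760 via (E,hash)
  {BDE}: card=800; try (D,merge)→1290, (D,nl_idx)→1450, (D,hash)→1470, (B,hash)→1760, (D,nl)→4300, (B,merge)→9680 …(+1); best=1290 via (D,merge)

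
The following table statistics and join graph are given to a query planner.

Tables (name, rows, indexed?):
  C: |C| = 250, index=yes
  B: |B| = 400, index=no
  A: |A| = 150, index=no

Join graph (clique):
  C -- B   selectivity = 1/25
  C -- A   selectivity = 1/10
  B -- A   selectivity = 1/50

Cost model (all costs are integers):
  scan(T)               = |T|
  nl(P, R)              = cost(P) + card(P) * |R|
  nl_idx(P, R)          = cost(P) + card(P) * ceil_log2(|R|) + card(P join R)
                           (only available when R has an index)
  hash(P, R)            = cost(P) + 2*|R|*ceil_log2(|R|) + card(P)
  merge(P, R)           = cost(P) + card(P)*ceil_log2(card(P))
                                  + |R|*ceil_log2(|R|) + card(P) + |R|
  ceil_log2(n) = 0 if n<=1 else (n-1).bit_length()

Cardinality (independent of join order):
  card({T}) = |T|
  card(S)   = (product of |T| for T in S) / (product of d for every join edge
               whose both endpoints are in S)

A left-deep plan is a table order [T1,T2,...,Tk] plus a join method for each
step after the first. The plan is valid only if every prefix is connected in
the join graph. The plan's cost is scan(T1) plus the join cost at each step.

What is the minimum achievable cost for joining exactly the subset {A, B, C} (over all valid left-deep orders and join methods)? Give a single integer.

Selinger DP over subsets of {A,B,C}:
  {C}: scan cost=250, card=250
  {B}: scan cost=400, card=400
  {A}: scan cost=150, card=150
  {BC}: card=4000; try (C,hash)→4800, (B,merge)→6500, (C,merge)→6650, (C,nl_idx)→7600, (B,hash)→7700, (B,nl)→100250 …(+1); best=4800 via (C,hash)
  {AC}: card=3750; try (A,hash)→2900, (C,merge)→3750, (A,merge)→3850, (C,hash)→4300, (C,nl_idx)→5100, (C,nl)→37650 …(+1); best=2900 via (A,hash)
  {AB}: card=1200; try (A,hash)→3200, (B,merge)→5500, (A,merge)→5750, (B,hash)→7500, (B,nl)→60150, (A,nl)→60400; best=3200 via (A,hash)
  {ABC}: card=1200; try (C,hash)→8400, (A,hash)→11200, (B,hash)→13850, (C,nl_idx)→14000, (C,merge)→19850, (B,merge)→55650 …(+4); best=8400 via (C,hash)

8400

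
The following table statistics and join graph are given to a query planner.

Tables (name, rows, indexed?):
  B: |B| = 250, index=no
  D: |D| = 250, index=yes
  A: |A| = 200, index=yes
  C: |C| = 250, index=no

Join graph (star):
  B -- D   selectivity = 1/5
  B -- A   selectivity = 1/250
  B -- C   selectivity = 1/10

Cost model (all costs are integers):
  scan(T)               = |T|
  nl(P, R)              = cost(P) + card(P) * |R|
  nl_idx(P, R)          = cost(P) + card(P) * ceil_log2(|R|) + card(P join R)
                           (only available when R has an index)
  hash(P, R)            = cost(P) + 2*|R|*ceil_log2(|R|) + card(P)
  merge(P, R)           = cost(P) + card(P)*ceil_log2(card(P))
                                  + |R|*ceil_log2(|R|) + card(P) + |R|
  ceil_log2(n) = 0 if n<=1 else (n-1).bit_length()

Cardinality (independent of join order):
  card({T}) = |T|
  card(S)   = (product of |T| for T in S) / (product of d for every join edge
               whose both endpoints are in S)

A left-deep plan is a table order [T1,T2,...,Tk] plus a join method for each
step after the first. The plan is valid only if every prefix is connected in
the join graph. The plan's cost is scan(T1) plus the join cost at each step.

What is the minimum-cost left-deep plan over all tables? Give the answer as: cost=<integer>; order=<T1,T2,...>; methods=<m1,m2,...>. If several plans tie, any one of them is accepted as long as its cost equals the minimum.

cost=15500; order=B,A,C,D; methods=nl_idx,merge,hash

Selinger DP (subsets sized 1..n):
  {B}: scan cost=250, card=250
  {D}: scan cost=250, card=250
  {A}: scan cost=200, card=200
  {C}: scan cost=250, card=250
  {BD}: card=12500; try (D,hash)→4500, (B,hash)→4500, (D,merge)→4750, (B,merge)→4750, (D,nl_idx)→14750, (D,nl)→62750 …(+1); best=4500 via (D,hash)
  {AB}: card=200; try (A,nl_idx)→2450, (A,hash)→3700, (B,merge)→4250, (A,merge)→4300, (B,hash)→4400, (B,nl)→50200 …(+1); best=2450 via (A,nl_idx)
  {BC}: card=6250; try (C,hash)→4500, (B,hash)→4500, (C,merge)→4750, (B,merge)→4750, (C,nl)→62750, (B,nl)→62750; best=4500 via (C,hash)
  {ABD}: card=10000; try (D,merge)→6500, (D,hash)→6650, (D,nl_idx)→14050, (A,hash)→20200, (D,nl)→52450, (A,nl_idx)→114500 …(+2); best=6500 via (D,merge)
  {BCD}: card=312500; try (D,hash)→14750, (C,hash)→21000, (D,merge)→94250, (C,merge)→194250, (D,nl_idx)→367000, (D,nl)→1567000 …(+1); best=14750 via (D,hash)
  {ABC}: card=5000; try (C,merge)→6500, (C,hash)→6650, (A,hash)→13950, (C,nl)→52450, (A,nl_idx)→59500, (A,merge)→93800 …(+1); best=6500 via (C,merge)
  {ABCD}: card=250000; try (D,hash)→15500, (C,hash)→20500, (D,merge)→78750, (C,merge)→158750, (D,nl_idx)→296500, (A,hash)→330450 …(+5); best=15500 via (D,hash)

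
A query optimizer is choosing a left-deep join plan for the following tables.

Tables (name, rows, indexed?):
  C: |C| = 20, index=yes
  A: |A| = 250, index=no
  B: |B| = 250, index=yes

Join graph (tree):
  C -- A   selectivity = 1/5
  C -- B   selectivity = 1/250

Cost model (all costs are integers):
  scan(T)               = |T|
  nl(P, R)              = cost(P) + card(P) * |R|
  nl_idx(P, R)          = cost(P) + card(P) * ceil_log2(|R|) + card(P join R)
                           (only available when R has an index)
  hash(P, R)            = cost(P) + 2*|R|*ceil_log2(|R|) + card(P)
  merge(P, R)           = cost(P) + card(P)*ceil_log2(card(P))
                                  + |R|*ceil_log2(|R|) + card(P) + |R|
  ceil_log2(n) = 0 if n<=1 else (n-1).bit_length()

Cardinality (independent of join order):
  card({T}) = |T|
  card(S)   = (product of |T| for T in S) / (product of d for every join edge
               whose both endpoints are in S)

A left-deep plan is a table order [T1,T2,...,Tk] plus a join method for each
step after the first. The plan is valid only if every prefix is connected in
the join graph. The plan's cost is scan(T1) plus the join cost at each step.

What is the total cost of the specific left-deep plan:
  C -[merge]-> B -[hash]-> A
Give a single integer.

step 1: scan C: cost=20, card=20
step 2: join B via merge
    card(P join B) = 20*250/(250) = 20
    cost = 20 + 20*5 + 250*8 + 20 + 250 = 2390
step 3: join A via hash
    card(P join A) = 20*250/(5) = 1000
    cost = 2390 + 2*250*8 + 20 = 6410

6410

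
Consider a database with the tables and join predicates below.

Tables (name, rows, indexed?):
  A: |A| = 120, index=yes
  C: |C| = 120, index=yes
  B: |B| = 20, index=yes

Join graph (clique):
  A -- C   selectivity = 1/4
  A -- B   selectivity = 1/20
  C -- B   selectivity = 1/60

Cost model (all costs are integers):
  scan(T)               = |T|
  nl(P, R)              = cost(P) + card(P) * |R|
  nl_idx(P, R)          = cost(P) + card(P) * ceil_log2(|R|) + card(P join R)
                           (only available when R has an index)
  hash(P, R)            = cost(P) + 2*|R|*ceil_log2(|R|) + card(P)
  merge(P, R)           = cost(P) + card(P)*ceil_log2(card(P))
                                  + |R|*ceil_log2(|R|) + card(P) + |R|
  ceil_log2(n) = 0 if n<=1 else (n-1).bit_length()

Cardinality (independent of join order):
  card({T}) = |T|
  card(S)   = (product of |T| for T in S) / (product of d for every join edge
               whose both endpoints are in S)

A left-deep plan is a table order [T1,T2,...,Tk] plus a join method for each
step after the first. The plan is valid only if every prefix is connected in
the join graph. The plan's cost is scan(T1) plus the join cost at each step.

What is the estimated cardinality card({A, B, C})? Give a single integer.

60

Tables in S: A(120), B(20), C(120)
Edges inside S: A-C(d=4), A-B(d=20), C-B(d=60)
numerator = 120 * 20 * 120 = 288000
denominator = 4 * 20 * 60 = 4800
card(S) = 288000 / 4800 = 60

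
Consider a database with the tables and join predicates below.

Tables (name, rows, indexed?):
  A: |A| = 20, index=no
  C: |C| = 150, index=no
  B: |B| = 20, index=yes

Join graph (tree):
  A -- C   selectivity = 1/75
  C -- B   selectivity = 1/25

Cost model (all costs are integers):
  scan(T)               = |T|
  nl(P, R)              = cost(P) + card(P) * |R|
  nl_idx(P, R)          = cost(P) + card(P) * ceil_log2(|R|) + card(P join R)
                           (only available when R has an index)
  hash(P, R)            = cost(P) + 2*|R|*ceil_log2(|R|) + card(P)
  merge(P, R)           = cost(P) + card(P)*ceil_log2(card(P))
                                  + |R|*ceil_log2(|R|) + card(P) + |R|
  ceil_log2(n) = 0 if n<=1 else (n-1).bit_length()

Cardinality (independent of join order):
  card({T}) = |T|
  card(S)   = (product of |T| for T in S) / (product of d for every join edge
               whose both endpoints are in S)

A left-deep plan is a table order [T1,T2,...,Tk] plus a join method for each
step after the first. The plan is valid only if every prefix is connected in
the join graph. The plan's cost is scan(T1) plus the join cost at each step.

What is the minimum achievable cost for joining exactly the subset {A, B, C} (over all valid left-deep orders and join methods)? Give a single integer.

Selinger DP over subsets of {A,B,C}:
  {A}: scan cost=20, card=20
  {C}: scan cost=150, card=150
  {B}: scan cost=20, card=20
  {AC}: card=40; try (A,hash)→500, (C,merge)→1490, (A,merge)→1620, (C,hash)→2440, (C,nl)→3020, (A,nl)→3150; best=500 via (A,hash)
  {BC}: card=120; try (B,hash)→500, (B,nl_idx)→1020, (C,merge)→1490, (B,merge)→1620, (C,hash)→2440, (C,nl)→3020 …(+1); best=500 via (B,hash)
  {ABC}: card=32; try (B,nl_idx)→732, (B,hash)→740, (A,hash)→820, (B,merge)→900, (B,nl)→1300, (A,merge)→1580 …(+1); best=732 via (B,nl_idx)

732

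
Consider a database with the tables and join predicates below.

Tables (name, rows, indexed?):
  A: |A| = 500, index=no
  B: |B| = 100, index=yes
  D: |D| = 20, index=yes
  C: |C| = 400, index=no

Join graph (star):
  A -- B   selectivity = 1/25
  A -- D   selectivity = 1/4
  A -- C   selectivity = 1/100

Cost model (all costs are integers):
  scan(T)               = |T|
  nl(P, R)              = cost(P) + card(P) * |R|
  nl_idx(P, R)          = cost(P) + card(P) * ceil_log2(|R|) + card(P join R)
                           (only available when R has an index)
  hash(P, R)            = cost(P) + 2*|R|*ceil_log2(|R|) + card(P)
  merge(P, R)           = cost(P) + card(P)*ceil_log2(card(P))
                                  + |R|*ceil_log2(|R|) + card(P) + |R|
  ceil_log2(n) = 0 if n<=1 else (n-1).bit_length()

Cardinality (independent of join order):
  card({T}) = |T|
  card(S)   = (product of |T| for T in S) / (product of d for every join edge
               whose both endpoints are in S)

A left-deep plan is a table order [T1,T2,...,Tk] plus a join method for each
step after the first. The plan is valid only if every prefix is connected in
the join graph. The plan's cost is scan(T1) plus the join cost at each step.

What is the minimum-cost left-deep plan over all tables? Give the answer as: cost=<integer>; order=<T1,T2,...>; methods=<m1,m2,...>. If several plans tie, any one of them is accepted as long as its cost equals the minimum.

Selinger DP (subsets sized 1..n):
  {A}: scan cost=500, card=500
  {B}: scan cost=100, card=100
  {D}: scan cost=20, card=20
  {C}: scan cost=400, card=400
  {AB}: card=2000; try (B,hash)→2400, (A,merge)→5900, (B,nl_idx)→6000, (B,merge)→6300, (A,hash)→9200, (A,nl)→50100 …(+1); best=2400 via (B,hash)
  {AD}: card=2500; try (D,hash)→1200, (A,merge)→5140, (D,nl_idx)→5500, (D,merge)→5620, (A,hash)→9040, (A,nl)→10020 …(+1); best=1200 via (D,hash)
  {AC}: card=2000; try (C,hash)→8200, (A,merge)→9400, (C,merge)→9500, (A,hash)→9800, (A,nl)→200400, (C,nl)→200500; best=8200 via (C,hash)
  {ABD}: card=10000; try (D,hash)→4600, (B,hash)→5100, (D,nl_idx)→22400, (D,merge)→26520, (B,nl_idx)→28700, (B,merge)→34500 …(+2); best=4600 via (D,hash)
  {ABC}: card=8000; try (C,hash)→11600, (B,hash)→11600, (B,nl_idx)→30200, (C,merge)→30400, (B,merge)→33000, (B,nl)→208200 …(+1); best=11600 via (C,hash)
  {ACD}: card=10000; try (D,hash)→10400, (C,hash)→10900, (D,nl_idx)→28200, (D,merge)→32320, (C,merge)→37700, (D,nl)→48200 …(+1); best=10400 via (D,hash)
  {ABCD}: card=40000; try (D,hash)→19800, (C,hash)→21800, (B,hash)→21800, (D,nl_idx)→91600, (B,nl_idx)→120400, (D,merge)→123720 …(+5); best=19800 via (D,hash)

cost=19800; order=A,B,C,D; methods=hash,hash,hash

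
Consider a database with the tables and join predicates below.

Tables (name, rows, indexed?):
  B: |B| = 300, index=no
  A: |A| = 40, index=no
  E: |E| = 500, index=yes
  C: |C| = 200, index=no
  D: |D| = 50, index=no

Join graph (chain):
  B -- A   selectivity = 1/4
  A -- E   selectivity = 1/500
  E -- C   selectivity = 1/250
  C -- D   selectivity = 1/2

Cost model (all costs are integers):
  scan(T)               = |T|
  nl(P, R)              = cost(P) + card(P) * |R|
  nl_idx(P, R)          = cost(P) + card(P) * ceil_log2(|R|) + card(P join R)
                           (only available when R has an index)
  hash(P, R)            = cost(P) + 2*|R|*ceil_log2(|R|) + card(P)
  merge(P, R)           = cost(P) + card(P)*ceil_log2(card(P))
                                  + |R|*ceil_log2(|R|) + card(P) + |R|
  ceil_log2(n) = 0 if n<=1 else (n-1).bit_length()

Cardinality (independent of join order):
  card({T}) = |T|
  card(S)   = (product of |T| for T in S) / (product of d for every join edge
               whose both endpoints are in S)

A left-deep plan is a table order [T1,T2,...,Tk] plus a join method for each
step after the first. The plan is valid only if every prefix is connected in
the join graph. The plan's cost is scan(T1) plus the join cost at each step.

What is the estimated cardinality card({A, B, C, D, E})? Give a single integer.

60000

Tables in S: A(40), B(300), C(200), D(50), E(500)
Edges inside S: B-A(d=4), A-E(d=500), E-C(d=250), C-D(d=2)
numerator = 40 * 300 * 200 * 50 * 500 = 60000000000
denominator = 4 * 500 * 250 * 2 = 1000000
card(S) = 60000000000 / 1000000 = 60000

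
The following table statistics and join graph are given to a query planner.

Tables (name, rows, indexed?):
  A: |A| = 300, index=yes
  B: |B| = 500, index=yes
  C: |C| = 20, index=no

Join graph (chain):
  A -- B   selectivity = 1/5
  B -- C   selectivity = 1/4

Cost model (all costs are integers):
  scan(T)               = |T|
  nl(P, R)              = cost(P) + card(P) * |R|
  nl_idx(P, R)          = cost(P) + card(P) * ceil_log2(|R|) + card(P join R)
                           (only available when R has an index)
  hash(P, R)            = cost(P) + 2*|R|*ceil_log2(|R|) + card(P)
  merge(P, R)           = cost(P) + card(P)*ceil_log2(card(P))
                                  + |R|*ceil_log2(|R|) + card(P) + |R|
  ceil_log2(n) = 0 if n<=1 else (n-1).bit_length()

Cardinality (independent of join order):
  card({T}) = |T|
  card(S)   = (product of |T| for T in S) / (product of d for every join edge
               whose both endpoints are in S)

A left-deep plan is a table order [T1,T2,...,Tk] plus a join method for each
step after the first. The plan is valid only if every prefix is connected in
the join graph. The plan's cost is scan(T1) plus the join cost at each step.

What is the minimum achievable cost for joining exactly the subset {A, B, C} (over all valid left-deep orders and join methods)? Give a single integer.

9100

Selinger DP over subsets of {A,B,C}:
  {A}: scan cost=300, card=300
  {B}: scan cost=500, card=500
  {C}: scan cost=20, card=20
  {AB}: card=30000; try (A,hash)→6400, (B,merge)→8300, (A,merge)→8500, (B,hash)→9600, (B,nl_idx)→33000, (A,nl_idx)→35000 …(+2); best=6400 via (A,hash)
  {BC}: card=2500; try (C,hash)→1200, (B,nl_idx)→2700, (B,merge)→5140, (C,merge)→5620, (B,hash)→9040, (B,nl)→10020 …(+1); best=1200 via (C,hash)
  {ABC}: card=150000; try (A,hash)→9100, (C,hash)→36600, (A,merge)→36700, (A,nl_idx)→173700, (C,merge)→486520, (C,nl)→606400 …(+1); best=9100 via (A,hash)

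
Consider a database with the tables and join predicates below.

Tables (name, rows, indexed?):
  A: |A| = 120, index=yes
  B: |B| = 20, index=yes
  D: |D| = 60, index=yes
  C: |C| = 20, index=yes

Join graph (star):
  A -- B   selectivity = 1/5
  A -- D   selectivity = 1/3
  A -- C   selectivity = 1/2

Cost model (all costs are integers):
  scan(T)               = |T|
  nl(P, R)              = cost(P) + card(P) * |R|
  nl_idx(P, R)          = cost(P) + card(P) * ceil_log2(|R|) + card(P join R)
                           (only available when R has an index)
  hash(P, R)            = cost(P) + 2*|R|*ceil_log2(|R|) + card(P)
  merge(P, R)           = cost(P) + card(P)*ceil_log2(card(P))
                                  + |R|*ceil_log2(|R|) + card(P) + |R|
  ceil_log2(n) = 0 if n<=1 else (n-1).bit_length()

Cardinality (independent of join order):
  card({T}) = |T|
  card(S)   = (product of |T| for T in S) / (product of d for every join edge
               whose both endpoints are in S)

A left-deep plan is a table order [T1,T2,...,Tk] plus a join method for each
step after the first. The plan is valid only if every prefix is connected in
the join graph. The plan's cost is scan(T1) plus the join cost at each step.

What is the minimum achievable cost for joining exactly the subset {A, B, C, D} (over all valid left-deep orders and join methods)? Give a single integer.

Selinger DP over subsets of {A,B,C,D}:
  {A}: scan cost=120, card=120
  {B}: scan cost=20, card=20
  {D}: scan cost=60, card=60
  {C}: scan cost=20, card=20
  {AB}: card=480; try (B,hash)→440, (A,nl_idx)→640, (A,merge)→1100, (B,merge)→1200, (B,nl_idx)→1200, (A,hash)→1720 …(+2); best=440 via (B,hash)
  {AD}: card=2400; try (D,hash)→960, (A,merge)→1440, (D,merge)→1500, (A,hash)→1800, (A,nl_idx)→2880, (D,nl_idx)→3240 …(+2); best=960 via (D,hash)
  {AC}: card=1200; try (C,hash)→440, (A,merge)→1100, (C,merge)→1200, (A,nl_idx)→1360, (A,hash)→1720, (C,nl_idx)→1920 …(+2); best=440 via (C,hash)
  {ABD}: card=9600; try (D,hash)→1640, (B,hash)→3560, (D,merge)→5660, (D,nl_idx)→12920, (B,nl_idx)→22560, (D,nl)→29240 …(+2); best=1640 via (D,hash)
  {ABC}: card=4800; try (C,hash)→1120, (B,hash)→1840, (C,merge)→5360, (C,nl_idx)→7640, (C,nl)→10040, (B,nl_idx)→11240 …(+2); best=1120 via (C,hash)
  {ACD}: card=24000; try (D,hash)→2360, (C,hash)→3560, (D,merge)→15260, (D,nl_idx)→31640, (C,merge)→32280, (C,nl_idx)→36960 …(+2); best=2360 via (D,hash)
  {ABCD}: card=96000; try (D,hash)→6640, (C,hash)→11440, (B,hash)→26560, (D,merge)→68740, (D,nl_idx)→125920, (C,nl_idx)→145640 …(+6); best=6640 via (D,hash)

6640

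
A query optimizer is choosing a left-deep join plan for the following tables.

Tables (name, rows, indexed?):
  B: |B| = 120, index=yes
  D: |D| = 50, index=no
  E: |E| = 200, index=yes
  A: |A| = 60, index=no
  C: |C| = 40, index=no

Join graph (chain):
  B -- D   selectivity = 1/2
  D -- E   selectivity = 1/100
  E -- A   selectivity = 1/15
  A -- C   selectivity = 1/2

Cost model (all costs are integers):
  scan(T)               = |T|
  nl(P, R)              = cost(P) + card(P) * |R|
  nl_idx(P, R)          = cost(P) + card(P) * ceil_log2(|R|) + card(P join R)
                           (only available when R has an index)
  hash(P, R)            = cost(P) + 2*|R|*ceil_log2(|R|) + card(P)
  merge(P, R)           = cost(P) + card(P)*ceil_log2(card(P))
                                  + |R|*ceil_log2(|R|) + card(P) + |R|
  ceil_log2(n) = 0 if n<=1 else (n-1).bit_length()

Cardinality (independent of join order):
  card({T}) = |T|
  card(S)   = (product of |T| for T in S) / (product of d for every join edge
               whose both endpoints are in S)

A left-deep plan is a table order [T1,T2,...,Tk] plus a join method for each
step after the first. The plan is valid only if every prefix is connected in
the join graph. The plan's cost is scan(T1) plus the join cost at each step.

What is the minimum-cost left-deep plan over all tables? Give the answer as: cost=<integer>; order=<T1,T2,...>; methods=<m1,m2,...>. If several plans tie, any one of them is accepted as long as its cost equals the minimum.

Selinger DP (subsets sized 1..n):
  {B}: scan cost=120, card=120
  {D}: scan cost=50, card=50
  {E}: scan cost=200, card=200
  {A}: scan cost=60, card=60
  {C}: scan cost=40, card=40
  {BD}: card=3000; try (D,hash)→840, (B,merge)→1360, (D,merge)→1430, (B,hash)→1780, (B,nl_idx)→3400, (B,nl)→6050 …(+1); best=840 via (D,hash)
  {DE}: card=100; try (E,nl_idx)→550, (D,hash)→1000, (E,merge)→2200, (D,merge)→2350, (E,hash)→3300, (E,nl)→10050 …(+1); best=550 via (E,nl_idx)
  {AE}: card=800; try (A,hash)→1120, (E,nl_idx)→1340, (E,merge)→2280, (A,merge)→2420, (E,hash)→3320, (E,nl)→12060 …(+1); best=1120 via (A,hash)
  {AC}: card=1200; try (C,hash)→600, (A,merge)→740, (C,merge)→760, (A,hash)→800, (A,nl)→2440, (C,nl)→2460; best=600 via (C,hash)
  {BDE}: card=6000; try (B,merge)→2310, (B,hash)→2330, (E,hash)→7040, (B,nl_idx)→7250, (B,nl)→12550, (E,nl_idx)→30840 …(+2); best=2310 via (B,merge)
  {ADE}: card=400; try (A,hash)→1370, (A,merge)→1770, (D,hash)→2520, (A,nl)→6550, (D,merge)→10270, (D,nl)→41120; best=1370 via (A,hash)
  {ACE}: card=16000; try (C,hash)→2400, (E,hash)→5000, (C,merge)→10200, (E,merge)→16800, (E,nl_idx)→26200, (C,nl)→33120 …(+1); best=2400 via (C,hash)
  {ABDE}: card=24000; try (B,hash)→3450, (B,merge)→6330, (A,hash)→9030, (B,nl_idx)→28170, (B,nl)→49370, (A,merge)→86730 …(+1); best=3450 via (B,hash)
  {ACDE}: card=8000; try (C,hash)→2250, (C,merge)→5650, (C,nl)→17370, (D,hash)→19000, (D,merge)→242750, (D,nl)→802400; best=2250 via (C,hash)
  {ABCDE}: card=480000; try (B,hash)→11930, (C,hash)→27930, (B,merge)→115210, (C,merge)→387730, (B,nl_idx)→538250, (B,nl)→962250 …(+1); best=11930 via (B,hash)

cost=11930; order=D,E,A,C,B; methods=nl_idx,hash,hash,hash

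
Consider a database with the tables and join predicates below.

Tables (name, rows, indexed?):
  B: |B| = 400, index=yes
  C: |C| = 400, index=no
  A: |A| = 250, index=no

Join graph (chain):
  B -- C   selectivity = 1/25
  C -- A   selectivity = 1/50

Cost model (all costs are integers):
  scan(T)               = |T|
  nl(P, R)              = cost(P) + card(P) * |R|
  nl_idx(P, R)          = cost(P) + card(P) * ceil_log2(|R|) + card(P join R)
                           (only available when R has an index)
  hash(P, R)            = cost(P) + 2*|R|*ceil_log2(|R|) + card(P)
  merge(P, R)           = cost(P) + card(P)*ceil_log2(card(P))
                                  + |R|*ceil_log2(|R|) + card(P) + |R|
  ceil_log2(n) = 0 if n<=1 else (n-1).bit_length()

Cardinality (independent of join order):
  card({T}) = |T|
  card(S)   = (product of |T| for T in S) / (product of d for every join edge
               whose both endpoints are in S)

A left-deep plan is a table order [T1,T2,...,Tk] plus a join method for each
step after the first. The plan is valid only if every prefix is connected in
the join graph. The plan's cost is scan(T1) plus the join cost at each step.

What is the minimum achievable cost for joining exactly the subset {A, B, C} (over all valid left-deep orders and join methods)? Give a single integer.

Selinger DP over subsets of {A,B,C}:
  {B}: scan cost=400, card=400
  {C}: scan cost=400, card=400
  {A}: scan cost=250, card=250
  {BC}: card=6400; try (C,hash)→8000, (B,hash)→8000, (C,merge)→8400, (B,merge)→8400, (B,nl_idx)→10400, (C,nl)→160400 …(+1); best=8000 via (C,hash)
  {AC}: card=2000; try (A,hash)→4800, (C,merge)→6500, (A,merge)→6650, (C,hash)→7700, (C,nl)→100250, (A,nl)→100400; best=4800 via (A,hash)
  {ABC}: card=32000; try (B,hash)→14000, (A,hash)→18400, (B,merge)→32800, (B,nl_idx)→54800, (A,merge)→99850, (B,nl)→804800 …(+1); best=14000 via (B,hash)

14000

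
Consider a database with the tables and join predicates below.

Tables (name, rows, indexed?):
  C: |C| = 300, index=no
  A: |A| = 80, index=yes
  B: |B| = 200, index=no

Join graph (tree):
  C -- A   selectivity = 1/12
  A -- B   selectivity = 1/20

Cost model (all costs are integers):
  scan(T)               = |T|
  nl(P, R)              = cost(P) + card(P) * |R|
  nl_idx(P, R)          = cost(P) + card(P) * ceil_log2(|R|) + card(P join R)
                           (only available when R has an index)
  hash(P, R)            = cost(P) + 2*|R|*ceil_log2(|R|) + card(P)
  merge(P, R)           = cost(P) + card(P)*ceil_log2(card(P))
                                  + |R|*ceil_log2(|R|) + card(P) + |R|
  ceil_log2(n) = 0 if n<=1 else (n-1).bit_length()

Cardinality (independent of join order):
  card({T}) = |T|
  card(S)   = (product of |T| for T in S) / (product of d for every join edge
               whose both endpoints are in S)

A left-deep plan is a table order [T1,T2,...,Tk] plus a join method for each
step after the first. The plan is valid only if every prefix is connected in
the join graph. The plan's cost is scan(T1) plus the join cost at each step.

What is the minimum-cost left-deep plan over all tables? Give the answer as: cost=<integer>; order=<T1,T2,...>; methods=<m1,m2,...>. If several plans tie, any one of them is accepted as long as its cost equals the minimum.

Selinger DP (subsets sized 1..n):
  {C}: scan cost=300, card=300
  {A}: scan cost=80, card=80
  {B}: scan cost=200, card=200
  {AC}: card=2000; try (A,hash)→1720, (C,merge)→3720, (A,merge)→3940, (A,nl_idx)→4400, (C,hash)→5560, (C,nl)→24080 …(+1); best=1720 via (A,hash)
  {AB}: card=800; try (A,hash)→1520, (A,nl_idx)→2400, (B,merge)→2520, (A,merge)→2640, (B,hash)→3360, (B,nl)→16080 …(+1); best=1520 via (A,hash)
  {ABC}: card=20000; try (B,hash)→6920, (C,hash)→7720, (C,merge)→13320, (B,merge)→27520, (C,nl)→241520, (B,nl)→401720; best=6920 via (B,hash)

cost=6920; order=C,A,B; methods=hash,hash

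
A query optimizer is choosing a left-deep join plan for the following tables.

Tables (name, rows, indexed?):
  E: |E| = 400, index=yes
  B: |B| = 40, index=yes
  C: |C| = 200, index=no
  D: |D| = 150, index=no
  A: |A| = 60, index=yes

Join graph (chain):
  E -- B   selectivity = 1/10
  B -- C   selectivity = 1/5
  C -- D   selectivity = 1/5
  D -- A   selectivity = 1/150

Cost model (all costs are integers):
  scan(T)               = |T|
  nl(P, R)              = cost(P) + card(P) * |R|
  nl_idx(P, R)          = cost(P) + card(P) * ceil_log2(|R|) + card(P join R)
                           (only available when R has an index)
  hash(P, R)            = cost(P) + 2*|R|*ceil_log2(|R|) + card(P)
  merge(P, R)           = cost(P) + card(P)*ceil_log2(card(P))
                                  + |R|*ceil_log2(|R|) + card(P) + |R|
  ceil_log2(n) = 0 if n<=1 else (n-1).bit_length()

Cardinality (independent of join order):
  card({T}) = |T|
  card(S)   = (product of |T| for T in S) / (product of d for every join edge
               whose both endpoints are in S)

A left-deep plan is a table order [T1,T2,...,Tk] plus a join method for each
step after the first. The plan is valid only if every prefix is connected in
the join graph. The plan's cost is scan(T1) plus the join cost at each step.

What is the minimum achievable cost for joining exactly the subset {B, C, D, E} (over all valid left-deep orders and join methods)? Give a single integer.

Selinger DP over subsets of {B,C,D,E}:
  {E}: scan cost=400, card=400
  {B}: scan cost=40, card=40
  {C}: scan cost=200, card=200
  {D}: scan cost=150, card=150
  {BE}: card=1600; try (B,hash)→1280, (E,nl_idx)→2000, (E,merge)→4320, (B,nl_idx)→4400, (B,merge)→4680, (E,hash)→7280 …(+2); best=1280 via (B,hash)
  {BC}: card=1600; try (B,hash)→880, (C,merge)→2120, (B,merge)→2280, (B,nl_idx)→3000, (C,hash)→3280, (C,nl)→8040 …(+1); best=880 via (B,hash)
  {CD}: card=6000; try (D,hash)→2800, (C,merge)→3300, (D,merge)→3350, (C,hash)→3500, (C,nl)→30150, (D,nl)→30200; best=2800 via (D,hash)
  {BCE}: card=64000; try (C,hash)→6080, (E,hash)→9680, (C,merge)→22280, (E,merge)→24080, (E,nl_idx)→79280, (C,nl)→321280 …(+1); best=6080 via (C,hash)
  {BCD}: card=48000; try (D,hash)→4880, (B,hash)→9280, (D,merge)→21430, (B,nl_idx)→86800, (B,merge)→87080, (D,nl)→240880 …(+1); best=4880 via (D,hash)
  {BCDE}: card=1920000; try (E,hash)→60080, (D,hash)→72480, (E,merge)→824880, (D,merge)→1095430, (E,nl_idx)→2356880, (D,nl)→9606080 …(+1); best=60080 via (E,hash)

60080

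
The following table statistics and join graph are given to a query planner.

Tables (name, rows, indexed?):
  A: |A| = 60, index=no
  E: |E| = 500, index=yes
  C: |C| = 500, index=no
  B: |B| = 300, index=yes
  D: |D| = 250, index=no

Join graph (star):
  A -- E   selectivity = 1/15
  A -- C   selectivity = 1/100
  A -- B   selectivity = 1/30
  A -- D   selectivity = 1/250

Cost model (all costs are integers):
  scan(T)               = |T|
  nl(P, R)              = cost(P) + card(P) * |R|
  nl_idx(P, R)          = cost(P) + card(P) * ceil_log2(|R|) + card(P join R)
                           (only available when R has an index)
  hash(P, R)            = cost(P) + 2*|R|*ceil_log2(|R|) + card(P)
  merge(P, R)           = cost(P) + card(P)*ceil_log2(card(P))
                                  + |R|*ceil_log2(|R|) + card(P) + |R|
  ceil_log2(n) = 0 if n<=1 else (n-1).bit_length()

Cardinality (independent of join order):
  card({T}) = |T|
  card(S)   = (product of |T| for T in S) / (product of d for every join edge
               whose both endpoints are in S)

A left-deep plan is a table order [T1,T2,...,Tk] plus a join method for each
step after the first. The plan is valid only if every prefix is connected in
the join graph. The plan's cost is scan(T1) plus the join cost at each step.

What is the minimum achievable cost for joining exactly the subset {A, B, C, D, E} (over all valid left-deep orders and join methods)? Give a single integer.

23720

Selinger DP over subsets of {A,B,C,D,E}:
  {A}: scan cost=60, card=60
  {E}: scan cost=500, card=500
  {C}: scan cost=500, card=500
  {B}: scan cost=300, card=300
  {D}: scan cost=250, card=250
  {AE}: card=2000; try (A,hash)→1720, (E,nl_idx)→2600, (E,merge)→5480, (A,merge)→5920, (E,hash)→9120, (E,nl)→30060 …(+1); best=1720 via (A,hash)
  {AC}: card=300; try (A,hash)→1720, (C,merge)→5480, (A,merge)→5920, (C,hash)→9120, (C,nl)→30060, (A,nl)→30500; best=1720 via (A,hash)
  {AB}: card=600; try (B,nl_idx)→1200, (A,hash)→1320, (B,merge)→3480, (A,merge)→3720, (B,hash)→5520, (B,nl)→18060 …(+1); best=1200 via (B,nl_idx)
  {AD}: card=60; try (A,hash)→1220, (D,merge)→2730, (A,merge)→2920, (D,hash)→4120, (D,nl)→15060, (A,nl)→15250; best=1220 via (A,hash)
  {ACE}: card=10000; try (E,merge)→9720, (E,hash)→11020, (C,hash)→12720, (E,nl_idx)→14420, (C,merge)→30720, (E,nl)→151720 …(+1); best=9720 via (E,merge)
  {ABE}: card=20000; try (B,hash)→9120, (E,hash)→10800, (E,merge)→12800, (E,nl_idx)→26600, (B,merge)→28720, (B,nl_idx)→39720 …(+2); best=9120 via (B,hash)
  {ADE}: card=2000; try (E,nl_idx)→3760, (E,merge)→6640, (D,hash)→7720, (E,hash)→10280, (D,merge)→27970, (E,nl)→31220 …(+1); best=3760 via (E,nl_idx)
  {ABC}: card=3000; try (B,hash)→7420, (B,nl_idx)→7420, (B,merge)→7720, (C,hash)→10800, (C,merge)→12800, (B,nl)→91720 …(+1); best=7420 via (B,hash)
  {ACD}: card=300; try (D,hash)→6020, (C,merge)→6640, (D,merge)→6970, (C,hash)→10280, (C,nl)→31220, (D,nl)→76720; best=6020 via (D,hash)
  {ABD}: card=600; try (B,nl_idx)→2360, (B,merge)→4640, (D,hash)→5800, (B,hash)→6680, (D,merge)→10050, (B,nl)→19220 …(+1); best=2360 via (B,nl_idx)
  {ABCE}: card=100000; try (E,hash)→19420, (B,hash)→25120, (C,hash)→38120, (E,merge)→51420, (E,nl_idx)→134420, (B,merge)→162720 …(+5); best=19420 via (E,hash)
  {ACDE}: card=10000; try (E,merge)→14020, (C,hash)→14760, (E,hash)→15320, (E,nl_idx)→18720, (D,hash)→23720, (C,merge)→32760 …(+4); best=14020 via (E,merge)
  {ABDE}: card=20000; try (B,hash)→11160, (E,hash)→11960, (E,merge)→13960, (E,nl_idx)→27760, (B,merge)→30760, (D,hash)→33120 …(+5); best=11160 via (B,hash)
  {ABCD}: card=3000; try (B,hash)→11720, (B,nl_idx)→11720, (C,hash)→11960, (B,merge)→12020, (C,merge)→13960, (D,hash)→14420 …(+4); best=11720 via (B,hash)
  {ABCDE}: card=100000; try (E,hash)→23720, (B,hash)→29420, (C,hash)→40160, (E,merge)→55720, (D,hash)→123420, (E,nl_idx)→138720 …(+8); best=23720 via (E,hash)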